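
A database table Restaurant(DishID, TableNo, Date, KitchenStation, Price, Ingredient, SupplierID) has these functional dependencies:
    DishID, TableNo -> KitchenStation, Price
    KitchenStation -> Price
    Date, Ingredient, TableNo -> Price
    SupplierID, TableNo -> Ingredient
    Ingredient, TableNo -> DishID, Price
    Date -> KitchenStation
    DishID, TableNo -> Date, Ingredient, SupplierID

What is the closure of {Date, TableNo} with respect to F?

{Date, KitchenStation, Price, TableNo}

Start with {Date, TableNo}.
Date -> KitchenStation applies; add {KitchenStation} → now {Date, KitchenStation, TableNo}.
KitchenStation -> Price applies; add {Price} → now {Date, KitchenStation, Price, TableNo}.
No further FD applies.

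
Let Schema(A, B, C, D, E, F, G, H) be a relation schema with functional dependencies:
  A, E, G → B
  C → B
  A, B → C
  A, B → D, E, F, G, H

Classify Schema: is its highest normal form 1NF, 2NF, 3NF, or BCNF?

3NF

Candidate keys: {A, B}, {A, C}, {A, E, G}. Prime attributes: {A, B, C, E, G}.
For C → B we have {C}⁺ = {B, C}; {C} is not a superkey, so BCNF fails.
But every attribute on its right side ({B}) is prime, and the same holds for every other non-superkey FD, so 3NF still holds.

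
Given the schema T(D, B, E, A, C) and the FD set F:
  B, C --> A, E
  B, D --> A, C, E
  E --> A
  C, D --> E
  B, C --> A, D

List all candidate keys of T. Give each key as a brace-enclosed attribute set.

{B, C}, {B, D}

No FD produces {B}, so it must be in every candidate key.
{B, C}⁺ = {A, B, C, D, E}, which is every attribute, so {B, C} is a candidate key.
{B, D}⁺ = {A, B, C, D, E}, which is every attribute, so {B, D} is a candidate key.
No proper subset of any of these is a key, and no other minimal superkey exists.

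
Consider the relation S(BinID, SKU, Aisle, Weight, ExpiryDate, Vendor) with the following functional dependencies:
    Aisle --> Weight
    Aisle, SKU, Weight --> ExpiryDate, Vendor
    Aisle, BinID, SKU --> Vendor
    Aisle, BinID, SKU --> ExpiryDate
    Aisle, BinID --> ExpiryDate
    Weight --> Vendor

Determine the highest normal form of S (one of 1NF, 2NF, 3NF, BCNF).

Candidate key: {Aisle, BinID, SKU}. Prime attributes: {Aisle, BinID, SKU}.
For Aisle --> Weight we have {Aisle}⁺ = {Aisle, Vendor, Weight}; {Aisle} is not a superkey, so BCNF fails.
Because {Weight} is non-prime and the left side of Aisle --> Weight is not a superkey, the relation is not in 3NF.
The proper key subset {Aisle} of {Aisle, BinID, SKU} determines non-prime {Vendor, Weight}, so the relation is not even in 2NF.

1NF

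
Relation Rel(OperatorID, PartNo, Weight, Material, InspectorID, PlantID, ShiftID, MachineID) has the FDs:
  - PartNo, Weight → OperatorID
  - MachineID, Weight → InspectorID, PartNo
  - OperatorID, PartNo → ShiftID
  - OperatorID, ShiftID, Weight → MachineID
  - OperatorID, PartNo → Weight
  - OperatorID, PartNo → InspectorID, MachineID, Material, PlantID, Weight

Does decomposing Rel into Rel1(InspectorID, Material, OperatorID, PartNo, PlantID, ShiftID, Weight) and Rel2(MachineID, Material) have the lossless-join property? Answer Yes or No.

The shared attributes are {Material} and {Material}⁺ = {Material}.
Rel1 ⊄ {Material} and Rel2 ⊄ {Material}, so the split is lossy.

No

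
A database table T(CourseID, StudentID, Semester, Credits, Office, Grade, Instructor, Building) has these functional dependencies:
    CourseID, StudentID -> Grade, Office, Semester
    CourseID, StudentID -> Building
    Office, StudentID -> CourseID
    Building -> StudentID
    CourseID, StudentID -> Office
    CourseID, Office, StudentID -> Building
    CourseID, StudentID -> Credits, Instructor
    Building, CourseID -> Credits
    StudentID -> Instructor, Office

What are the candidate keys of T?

{Building}⁺ = {Building, CourseID, Credits, Grade, Instructor, Office, Semester, StudentID} — all of the relation — so {Building} is a candidate key.
{StudentID}⁺ = {Building, CourseID, Credits, Grade, Instructor, Office, Semester, StudentID} — all of the relation — so {StudentID} is a candidate key.
No proper subset of any of these is a key, and no other minimal superkey exists.

{Building}, {StudentID}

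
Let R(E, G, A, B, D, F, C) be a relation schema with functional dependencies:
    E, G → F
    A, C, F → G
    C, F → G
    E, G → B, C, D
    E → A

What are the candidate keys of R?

{E} never appears on the right of any FD, so every key must include it.
{E, G}⁺ = {A, B, C, D, E, F, G}, which is every attribute, so {E, G} is a candidate key.
{C, E, F}⁺ = {A, B, C, D, E, F, G}, which is every attribute, so {C, E, F} is a candidate key.
These are minimal and exhaustive — every other superkey contains one of them.

{C, E, F}, {E, G}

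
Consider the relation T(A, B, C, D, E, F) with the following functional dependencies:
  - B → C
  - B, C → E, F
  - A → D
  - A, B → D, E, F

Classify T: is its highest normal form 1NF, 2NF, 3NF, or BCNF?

1NF

Candidate key: {A, B}. Prime attributes: {A, B}.
For B → C we have {B}⁺ = {B, C, E, F}; {B} is not a superkey, so BCNF fails.
B → C has non-prime {C} on the right and a non-superkey on the left, so 3NF fails.
The proper key subset {A} of {A, B} determines non-prime {D}, so the relation is not even in 2NF.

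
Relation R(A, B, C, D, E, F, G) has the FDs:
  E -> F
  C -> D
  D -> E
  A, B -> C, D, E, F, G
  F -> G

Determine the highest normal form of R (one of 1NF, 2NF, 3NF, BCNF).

Candidate key: {A, B}. Prime attributes: {A, B}.
For E -> F we have {E}⁺ = {E, F, G}; {E} is not a superkey, so BCNF fails.
E -> F has non-prime {F} on the right and a non-superkey on the left, so 3NF fails.
No non-prime attribute depends on a proper subset of any candidate key, so 2NF holds.

2NF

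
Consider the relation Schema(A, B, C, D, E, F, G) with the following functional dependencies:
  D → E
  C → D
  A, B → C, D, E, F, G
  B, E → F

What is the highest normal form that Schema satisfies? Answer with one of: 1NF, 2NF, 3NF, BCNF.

Candidate key: {A, B}. Prime attributes: {A, B}.
D → E: {D}⁺ = {D, E}, which is not all of the attributes, so the left side is not a superkey — BCNF is violated.
Because {E} is non-prime and the left side of D → E is not a superkey, the relation is not in 3NF.
No non-prime attribute depends on a proper subset of any candidate key, so 2NF holds.

2NF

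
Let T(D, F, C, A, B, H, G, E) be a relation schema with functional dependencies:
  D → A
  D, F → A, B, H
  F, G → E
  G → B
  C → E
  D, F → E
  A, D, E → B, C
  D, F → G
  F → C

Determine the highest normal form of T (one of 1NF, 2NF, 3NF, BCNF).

Candidate key: {D, F}. Prime attributes: {D, F}.
For D → A we have {D}⁺ = {A, D}; {D} is not a superkey, so BCNF fails.
Because {A} is non-prime and the left side of D → A is not a superkey, the relation is not in 3NF.
The proper key subset {D} of {D, F} determines non-prime {A}, so the relation is not even in 2NF.

1NF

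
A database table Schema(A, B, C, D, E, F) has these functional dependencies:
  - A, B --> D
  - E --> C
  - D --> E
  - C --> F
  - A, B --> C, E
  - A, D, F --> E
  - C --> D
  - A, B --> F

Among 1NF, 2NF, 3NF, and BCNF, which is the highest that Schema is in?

2NF

Candidate key: {A, B}. Prime attributes: {A, B}.
E --> C: {E}⁺ = {C, D, E, F}, which is not all of the attributes, so the left side is not a superkey — BCNF is violated.
Because {C} is non-prime and the left side of E --> C is not a superkey, the relation is not in 3NF.
Checking every proper subset of each key, none determines a non-prime attribute — 2NF is satisfied.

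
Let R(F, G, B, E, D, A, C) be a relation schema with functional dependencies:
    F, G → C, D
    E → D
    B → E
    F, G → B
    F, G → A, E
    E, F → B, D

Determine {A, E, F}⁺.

{A, B, D, E, F}

Start with {A, E, F}.
E → D applies; add {D} → now {A, D, E, F}.
E, F → B, D applies; add {B} → now {A, B, D, E, F}.
No further FD applies.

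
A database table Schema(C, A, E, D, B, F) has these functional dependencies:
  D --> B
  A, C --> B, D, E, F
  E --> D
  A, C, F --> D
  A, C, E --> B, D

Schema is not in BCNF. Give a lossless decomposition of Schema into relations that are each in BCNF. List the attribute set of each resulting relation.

{A, C, E, F}; {B, D}; {D, E}

Candidate key of the original relation: {A, C}.
{A, B, C, D, E, F}: {D} determines {B, D} here but is not a superkey — split on D --> B, giving {B, D} and {A, C, D, E, F}.
{B, D}: every determinant is a superkey — BCNF.
{A, C, D, E, F}: {E} determines {D, E} here but is not a superkey — split on E --> D, giving {D, E} and {A, C, E, F}.
{D, E}: every determinant is a superkey — BCNF.
{A, C, E, F}: every determinant is a superkey — BCNF.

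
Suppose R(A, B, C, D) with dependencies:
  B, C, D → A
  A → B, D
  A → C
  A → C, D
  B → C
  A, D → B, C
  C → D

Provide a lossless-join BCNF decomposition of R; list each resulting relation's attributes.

Candidate keys of the original relation: {A}, {B}.
Within {A, B, C, D}: {C}⁺ ∩ {A, B, C, D} = {C, D}, not the whole set, so C → D violates BCNF; decompose into {C, D} and {A, B, C}.
{C, D} is in BCNF.
{A, B, C} is in BCNF.

{A, B, C}; {C, D}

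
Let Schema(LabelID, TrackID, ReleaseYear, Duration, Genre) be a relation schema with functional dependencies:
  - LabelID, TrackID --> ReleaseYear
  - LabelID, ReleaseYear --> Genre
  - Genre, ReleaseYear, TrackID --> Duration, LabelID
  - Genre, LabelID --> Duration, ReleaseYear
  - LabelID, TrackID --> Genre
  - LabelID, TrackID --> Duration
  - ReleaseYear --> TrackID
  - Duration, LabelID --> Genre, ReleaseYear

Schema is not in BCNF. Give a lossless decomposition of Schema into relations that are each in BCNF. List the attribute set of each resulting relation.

{Duration, Genre, LabelID, ReleaseYear}; {ReleaseYear, TrackID}

Candidate keys of the original relation: {Duration, LabelID}, {Genre, LabelID}, {Genre, ReleaseYear}, {LabelID, ReleaseYear}, {LabelID, TrackID}.
{Duration, Genre, LabelID, ReleaseYear, TrackID}: {ReleaseYear} determines {ReleaseYear, TrackID} here but is not a superkey — split on ReleaseYear --> TrackID, giving {ReleaseYear, TrackID} and {Duration, Genre, LabelID, ReleaseYear}.
{ReleaseYear, TrackID} has no BCNF violation.
{Duration, Genre, LabelID, ReleaseYear} has no BCNF violation.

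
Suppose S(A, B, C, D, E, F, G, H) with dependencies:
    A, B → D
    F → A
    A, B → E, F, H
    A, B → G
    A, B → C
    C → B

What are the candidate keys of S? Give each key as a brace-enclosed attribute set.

Closure of {A, B} is {A, B, C, D, E, F, G, H}, the whole schema; {A, B} is a candidate key.
Closure of {A, C} is {A, B, C, D, E, F, G, H}, the whole schema; {A, C} is a candidate key.
Closure of {B, F} is {A, B, C, D, E, F, G, H}, the whole schema; {B, F} is a candidate key.
Closure of {C, F} is {A, B, C, D, E, F, G, H}, the whole schema; {C, F} is a candidate key.
These are minimal and exhaustive — every other superkey contains one of them.

{A, B}, {A, C}, {B, F}, {C, F}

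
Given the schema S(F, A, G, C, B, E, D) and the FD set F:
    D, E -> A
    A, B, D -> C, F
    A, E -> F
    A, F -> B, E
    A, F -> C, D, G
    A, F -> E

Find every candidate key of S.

{A, E}⁺ = {A, B, C, D, E, F, G} — all of the relation — so {A, E} is a candidate key.
{A, F}⁺ = {A, B, C, D, E, F, G} — all of the relation — so {A, F} is a candidate key.
{D, E}⁺ = {A, B, C, D, E, F, G} — all of the relation — so {D, E} is a candidate key.
{A, B, D}⁺ = {A, B, C, D, E, F, G} — all of the relation — so {A, B, D} is a candidate key.
These are minimal and exhaustive — every other superkey contains one of them.

{A, B, D}, {A, E}, {A, F}, {D, E}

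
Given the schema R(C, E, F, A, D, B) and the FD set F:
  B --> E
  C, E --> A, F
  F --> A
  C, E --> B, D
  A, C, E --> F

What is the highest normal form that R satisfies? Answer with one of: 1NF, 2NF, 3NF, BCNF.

2NF

Candidate keys: {B, C}, {C, E}. Prime attributes: {B, C, E}.
For B --> E we have {B}⁺ = {B, E}; {B} is not a superkey, so BCNF fails.
F --> A has non-prime {A} on the right and a non-superkey on the left, so 3NF fails.
No non-prime attribute depends on a proper subset of any candidate key, so 2NF holds.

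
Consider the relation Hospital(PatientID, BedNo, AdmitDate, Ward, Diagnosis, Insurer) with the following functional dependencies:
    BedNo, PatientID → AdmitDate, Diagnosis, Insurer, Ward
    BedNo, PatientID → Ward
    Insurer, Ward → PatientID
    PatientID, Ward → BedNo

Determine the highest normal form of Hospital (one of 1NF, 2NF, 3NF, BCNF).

BCNF

Candidate keys: {BedNo, PatientID}, {Insurer, Ward}, {PatientID, Ward}. Prime attributes: {BedNo, Insurer, PatientID, Ward}.
Each dependency's left side is a superkey — BCNF holds.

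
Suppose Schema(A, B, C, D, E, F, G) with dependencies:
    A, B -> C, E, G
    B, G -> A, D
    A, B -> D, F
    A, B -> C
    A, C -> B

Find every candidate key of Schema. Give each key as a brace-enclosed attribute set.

{A, B}⁺ = {A, B, C, D, E, F, G}, which is every attribute, so {A, B} is a candidate key.
{A, C}⁺ = {A, B, C, D, E, F, G}, which is every attribute, so {A, C} is a candidate key.
{B, G}⁺ = {A, B, C, D, E, F, G}, which is every attribute, so {B, G} is a candidate key.
Any other superkey properly contains one of these, so there are no further candidate keys.

{A, B}, {A, C}, {B, G}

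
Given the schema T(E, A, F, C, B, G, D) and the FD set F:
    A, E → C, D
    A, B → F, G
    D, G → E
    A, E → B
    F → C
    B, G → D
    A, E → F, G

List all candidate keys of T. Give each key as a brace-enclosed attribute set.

No FD produces {A}, so it must be in every candidate key.
{A, B}⁺ = {A, B, C, D, E, F, G} — all of the relation — so {A, B} is a candidate key.
{A, E}⁺ = {A, B, C, D, E, F, G} — all of the relation — so {A, E} is a candidate key.
{A, D, G}⁺ = {A, B, C, D, E, F, G} — all of the relation — so {A, D, G} is a candidate key.
No proper subset of any of these is a key, and no other minimal superkey exists.

{A, B}, {A, D, G}, {A, E}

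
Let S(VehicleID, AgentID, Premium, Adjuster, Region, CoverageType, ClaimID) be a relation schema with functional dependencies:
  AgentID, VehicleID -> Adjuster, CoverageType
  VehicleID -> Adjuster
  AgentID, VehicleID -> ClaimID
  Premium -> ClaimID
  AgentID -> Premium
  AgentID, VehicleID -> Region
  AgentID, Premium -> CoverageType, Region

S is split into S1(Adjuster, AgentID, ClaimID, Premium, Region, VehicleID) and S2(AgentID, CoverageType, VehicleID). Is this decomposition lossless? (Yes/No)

Yes

S1 ∩ S2 = {AgentID, VehicleID}; its closure under F is {Adjuster, AgentID, ClaimID, CoverageType, Premium, Region, VehicleID}.
S1 is contained in that closure, so S1 ∩ S2 -> S1 holds and the join is lossless.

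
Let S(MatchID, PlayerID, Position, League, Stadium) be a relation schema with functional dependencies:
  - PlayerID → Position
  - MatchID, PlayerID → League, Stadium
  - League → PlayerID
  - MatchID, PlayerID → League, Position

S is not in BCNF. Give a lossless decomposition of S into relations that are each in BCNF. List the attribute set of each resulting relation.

Candidate keys of the original relation: {League, MatchID}, {MatchID, PlayerID}.
In {League, MatchID, PlayerID, Position, Stadium}, {PlayerID} is not a superkey ({PlayerID}⁺ restricted to this set is {PlayerID, Position}), so split on PlayerID → Position into {PlayerID, Position} and {League, MatchID, PlayerID, Stadium}.
{PlayerID, Position} has no BCNF violation.
In {League, MatchID, PlayerID, Stadium}, {League} is not a superkey ({League}⁺ restricted to this set is {League, PlayerID}), so split on League → PlayerID into {League, PlayerID} and {League, MatchID, Stadium}.
{League, PlayerID} has no BCNF violation.
{League, MatchID, Stadium} has no BCNF violation.

{League, MatchID, Stadium}; {League, PlayerID}; {PlayerID, Position}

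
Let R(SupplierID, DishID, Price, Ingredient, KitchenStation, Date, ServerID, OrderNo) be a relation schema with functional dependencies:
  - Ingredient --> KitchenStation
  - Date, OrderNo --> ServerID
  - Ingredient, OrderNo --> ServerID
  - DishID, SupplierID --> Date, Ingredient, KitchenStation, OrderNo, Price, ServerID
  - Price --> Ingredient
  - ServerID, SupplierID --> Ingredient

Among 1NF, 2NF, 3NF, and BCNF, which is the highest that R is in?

2NF

Candidate key: {DishID, SupplierID}. Prime attributes: {DishID, SupplierID}.
Ingredient --> KitchenStation: {Ingredient}⁺ = {Ingredient, KitchenStation}, which is not all of the attributes, so the left side is not a superkey — BCNF is violated.
Ingredient --> KitchenStation has non-prime {KitchenStation} on the right and a non-superkey on the left, so 3NF fails.
Checking every proper subset of each key, none determines a non-prime attribute — 2NF is satisfied.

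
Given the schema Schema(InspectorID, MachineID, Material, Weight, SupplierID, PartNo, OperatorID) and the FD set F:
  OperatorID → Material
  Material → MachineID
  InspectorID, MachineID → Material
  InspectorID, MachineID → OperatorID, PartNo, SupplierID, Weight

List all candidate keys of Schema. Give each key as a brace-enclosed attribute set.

No FD produces {InspectorID}, so it must be in every candidate key.
Closure of {InspectorID, MachineID} is {InspectorID, MachineID, Material, OperatorID, PartNo, SupplierID, Weight}, the whole schema; {InspectorID, MachineID} is a candidate key.
Closure of {InspectorID, Material} is {InspectorID, MachineID, Material, OperatorID, PartNo, SupplierID, Weight}, the whole schema; {InspectorID, Material} is a candidate key.
Closure of {InspectorID, OperatorID} is {InspectorID, MachineID, Material, OperatorID, PartNo, SupplierID, Weight}, the whole schema; {InspectorID, OperatorID} is a candidate key.
These are minimal and exhaustive — every other superkey contains one of them.

{InspectorID, MachineID}, {InspectorID, Material}, {InspectorID, OperatorID}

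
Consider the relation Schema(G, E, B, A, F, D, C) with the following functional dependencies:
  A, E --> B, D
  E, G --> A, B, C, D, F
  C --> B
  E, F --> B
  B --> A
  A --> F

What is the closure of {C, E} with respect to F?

{A, B, C, D, E, F}

Start with {C, E}.
C --> B applies; add {B} → now {B, C, E}.
B --> A applies; add {A} → now {A, B, C, E}.
A --> F applies; add {F} → now {A, B, C, E, F}.
A, E --> B, D applies; add {D} → now {A, B, C, D, E, F}.
No further FD applies.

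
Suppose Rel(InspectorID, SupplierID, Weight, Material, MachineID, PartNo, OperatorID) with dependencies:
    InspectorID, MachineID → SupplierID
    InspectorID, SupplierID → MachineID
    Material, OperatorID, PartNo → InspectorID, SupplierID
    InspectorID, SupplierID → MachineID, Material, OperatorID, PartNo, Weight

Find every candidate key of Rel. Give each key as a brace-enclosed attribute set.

{InspectorID, MachineID}, {InspectorID, SupplierID}, {Material, OperatorID, PartNo}

{InspectorID, MachineID}⁺ = {InspectorID, MachineID, Material, OperatorID, PartNo, SupplierID, Weight} — all of the relation — so {InspectorID, MachineID} is a candidate key.
{InspectorID, SupplierID}⁺ = {InspectorID, MachineID, Material, OperatorID, PartNo, SupplierID, Weight} — all of the relation — so {InspectorID, SupplierID} is a candidate key.
{Material, OperatorID, PartNo}⁺ = {InspectorID, MachineID, Material, OperatorID, PartNo, SupplierID, Weight} — all of the relation — so {Material, OperatorID, PartNo} is a candidate key.
No proper subset of any of these is a key, and no other minimal superkey exists.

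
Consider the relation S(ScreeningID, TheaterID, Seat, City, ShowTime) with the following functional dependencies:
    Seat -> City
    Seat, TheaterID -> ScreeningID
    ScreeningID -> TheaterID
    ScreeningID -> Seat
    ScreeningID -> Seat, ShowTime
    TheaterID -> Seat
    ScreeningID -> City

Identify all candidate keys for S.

{ScreeningID}⁺ = {City, ScreeningID, Seat, ShowTime, TheaterID}, which is every attribute, so {ScreeningID} is a candidate key.
{TheaterID}⁺ = {City, ScreeningID, Seat, ShowTime, TheaterID}, which is every attribute, so {TheaterID} is a candidate key.
Any other superkey properly contains one of these, so there are no further candidate keys.

{ScreeningID}, {TheaterID}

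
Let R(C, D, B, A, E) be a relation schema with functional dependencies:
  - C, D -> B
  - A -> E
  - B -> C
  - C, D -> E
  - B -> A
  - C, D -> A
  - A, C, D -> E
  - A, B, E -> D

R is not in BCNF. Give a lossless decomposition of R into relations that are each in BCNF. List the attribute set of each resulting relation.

{A, B, C, D}; {A, E}

Candidate keys of the original relation: {B}, {C, D}.
In {A, B, C, D, E}, {A} is not a superkey ({A}⁺ restricted to this set is {A, E}), so split on A -> E into {A, E} and {A, B, C, D}.
{A, E}: every determinant is a superkey — BCNF.
{A, B, C, D}: every determinant is a superkey — BCNF.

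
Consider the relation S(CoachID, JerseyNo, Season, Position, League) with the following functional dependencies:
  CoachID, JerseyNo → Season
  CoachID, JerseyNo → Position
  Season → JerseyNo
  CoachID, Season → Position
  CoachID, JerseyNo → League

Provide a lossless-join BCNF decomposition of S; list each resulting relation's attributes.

Candidate keys of the original relation: {CoachID, JerseyNo}, {CoachID, Season}.
In {CoachID, JerseyNo, League, Position, Season}, {Season} is not a superkey ({Season}⁺ restricted to this set is {JerseyNo, Season}), so split on Season → JerseyNo into {JerseyNo, Season} and {CoachID, League, Position, Season}.
{JerseyNo, Season}: every determinant is a superkey — BCNF.
{CoachID, League, Position, Season}: every determinant is a superkey — BCNF.

{CoachID, League, Position, Season}; {JerseyNo, Season}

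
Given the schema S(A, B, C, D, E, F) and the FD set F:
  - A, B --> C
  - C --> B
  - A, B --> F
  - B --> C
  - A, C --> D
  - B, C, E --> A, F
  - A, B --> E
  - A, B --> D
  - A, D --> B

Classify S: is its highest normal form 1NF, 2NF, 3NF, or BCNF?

3NF

Candidate keys: {A, B}, {A, C}, {A, D}, {B, E}, {C, E}. Prime attributes: {A, B, C, D, E}.
C --> B breaks BCNF: {C}⁺ = {B, C}, so {C} is not a superkey.
Since {B} ⊆ prime attributes and every other non-superkey FD also has a prime right side, the schema is in 3NF.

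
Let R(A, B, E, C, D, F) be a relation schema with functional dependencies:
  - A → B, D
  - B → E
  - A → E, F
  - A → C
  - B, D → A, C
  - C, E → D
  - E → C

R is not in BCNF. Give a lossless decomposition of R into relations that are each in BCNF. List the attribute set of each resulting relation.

Candidate keys of the original relation: {A}, {B}.
Within {A, B, C, D, E, F}: {C, E}⁺ ∩ {A, B, C, D, E, F} = {C, D, E}, not the whole set, so C, E → D violates BCNF; decompose into {C, D, E} and {A, B, C, E, F}.
{C, D, E}: every determinant is a superkey — BCNF.
Within {A, B, C, E, F}: {E}⁺ ∩ {A, B, C, E, F} = {C, E}, not the whole set, so E → C violates BCNF; decompose into {C, E} and {A, B, E, F}.
{C, E}: every determinant is a superkey — BCNF.
{A, B, E, F}: every determinant is a superkey — BCNF.

{A, B, E, F}; {C, D, E}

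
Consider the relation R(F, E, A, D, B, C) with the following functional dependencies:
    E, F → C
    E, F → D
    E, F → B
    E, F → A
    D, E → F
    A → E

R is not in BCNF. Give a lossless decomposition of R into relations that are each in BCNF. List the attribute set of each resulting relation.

Candidate keys of the original relation: {A, D}, {A, F}, {D, E}, {E, F}.
In {A, B, C, D, E, F}, {A} is not a superkey ({A}⁺ restricted to this set is {A, E}), so split on A → E into {A, E} and {A, B, C, D, F}.
{A, E} is in BCNF.
{A, B, C, D, F} is in BCNF.

{A, B, C, D, F}; {A, E}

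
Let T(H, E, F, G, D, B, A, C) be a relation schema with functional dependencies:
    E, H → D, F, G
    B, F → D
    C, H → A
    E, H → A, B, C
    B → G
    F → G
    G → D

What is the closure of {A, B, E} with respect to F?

{A, B, D, E, G}

Start with {A, B, E}.
B → G applies; add {G} → now {A, B, E, G}.
G → D applies; add {D} → now {A, B, D, E, G}.
No further FD applies.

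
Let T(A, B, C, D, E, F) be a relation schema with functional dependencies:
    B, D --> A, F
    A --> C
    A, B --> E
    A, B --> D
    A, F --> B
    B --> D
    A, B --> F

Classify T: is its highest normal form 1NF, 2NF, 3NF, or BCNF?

Candidate keys: {A, F}, {B}. Prime attributes: {A, B, F}.
A --> C breaks BCNF: {A}⁺ = {A, C}, so {A} is not a superkey.
A --> C has non-prime {C} on the right and a non-superkey on the left, so 3NF fails.
{A} is a proper subset of the key {A, F}, and {A}⁺ contains the non-prime attribute {C} — a partial dependency, so 2NF is violated.

1NF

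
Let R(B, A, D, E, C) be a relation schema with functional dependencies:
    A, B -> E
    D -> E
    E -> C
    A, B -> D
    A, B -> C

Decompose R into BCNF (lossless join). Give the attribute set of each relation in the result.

{A, B, D}; {C, E}; {D, E}

Candidate key of the original relation: {A, B}.
{A, B, C, D, E}: {D} determines {C, D, E} here but is not a superkey — split on D -> C, E, giving {C, D, E} and {A, B, D}.
{C, D, E}: {E} determines {C, E} here but is not a superkey — split on E -> C, giving {C, E} and {D, E}.
{C, E} is in BCNF.
{D, E} is in BCNF.
{A, B, D} is in BCNF.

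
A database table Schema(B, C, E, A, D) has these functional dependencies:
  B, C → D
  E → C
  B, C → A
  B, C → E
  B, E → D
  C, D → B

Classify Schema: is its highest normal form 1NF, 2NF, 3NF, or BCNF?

Candidate keys: {B, C}, {B, E}, {C, D}, {D, E}. Prime attributes: {B, C, D, E}.
E → C breaks BCNF: {E}⁺ = {C, E}, so {E} is not a superkey.
Since {C} ⊆ prime attributes and every other non-superkey FD also has a prime right side, the schema is in 3NF.

3NF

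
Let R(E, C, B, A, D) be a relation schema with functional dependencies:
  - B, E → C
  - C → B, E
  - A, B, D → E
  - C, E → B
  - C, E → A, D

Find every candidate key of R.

{C} is a candidate key since {C}⁺ = {A, B, C, D, E} covers every attribute.
{B, E} is a candidate key since {B, E}⁺ = {A, B, C, D, E} covers every attribute.
{A, B, D} is a candidate key since {A, B, D}⁺ = {A, B, C, D, E} covers every attribute.
Any other superkey properly contains one of these, so there are no further candidate keys.

{A, B, D}, {B, E}, {C}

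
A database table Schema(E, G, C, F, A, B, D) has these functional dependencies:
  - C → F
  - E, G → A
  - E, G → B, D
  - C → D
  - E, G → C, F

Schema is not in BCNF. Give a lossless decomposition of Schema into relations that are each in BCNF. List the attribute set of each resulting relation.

{A, B, C, E, G}; {C, D, F}

Candidate key of the original relation: {E, G}.
In {A, B, C, D, E, F, G}, {C} is not a superkey ({C}⁺ restricted to this set is {C, D, F}), so split on C → D, F into {C, D, F} and {A, B, C, E, G}.
{C, D, F}: every determinant is a superkey — BCNF.
{A, B, C, E, G}: every determinant is a superkey — BCNF.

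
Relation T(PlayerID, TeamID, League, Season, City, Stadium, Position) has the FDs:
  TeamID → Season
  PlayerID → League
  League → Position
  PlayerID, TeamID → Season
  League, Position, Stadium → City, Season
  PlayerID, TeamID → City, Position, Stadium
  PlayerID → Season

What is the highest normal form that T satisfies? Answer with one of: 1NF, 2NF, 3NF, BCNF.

Candidate key: {PlayerID, TeamID}. Prime attributes: {PlayerID, TeamID}.
For TeamID → Season we have {TeamID}⁺ = {Season, TeamID}; {TeamID} is not a superkey, so BCNF fails.
Because {Season} is non-prime and the left side of TeamID → Season is not a superkey, the relation is not in 3NF.
The proper key subset {PlayerID} of {PlayerID, TeamID} determines non-prime {League, Position, Season}, so the relation is not even in 2NF.

1NF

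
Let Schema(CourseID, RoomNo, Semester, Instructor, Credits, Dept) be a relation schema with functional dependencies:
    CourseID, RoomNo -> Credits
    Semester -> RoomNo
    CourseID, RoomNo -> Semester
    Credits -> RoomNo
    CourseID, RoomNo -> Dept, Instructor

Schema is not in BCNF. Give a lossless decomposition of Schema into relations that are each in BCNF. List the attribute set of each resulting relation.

Candidate keys of the original relation: {CourseID, Credits}, {CourseID, RoomNo}, {CourseID, Semester}.
In {CourseID, Credits, Dept, Instructor, RoomNo, Semester}, {Semester} is not a superkey ({Semester}⁺ restricted to this set is {RoomNo, Semester}), so split on Semester -> RoomNo into {RoomNo, Semester} and {CourseID, Credits, Dept, Instructor, Semester}.
{RoomNo, Semester}: every determinant is a superkey — BCNF.
{CourseID, Credits, Dept, Instructor, Semester}: every determinant is a superkey — BCNF.

{CourseID, Credits, Dept, Instructor, Semester}; {RoomNo, Semester}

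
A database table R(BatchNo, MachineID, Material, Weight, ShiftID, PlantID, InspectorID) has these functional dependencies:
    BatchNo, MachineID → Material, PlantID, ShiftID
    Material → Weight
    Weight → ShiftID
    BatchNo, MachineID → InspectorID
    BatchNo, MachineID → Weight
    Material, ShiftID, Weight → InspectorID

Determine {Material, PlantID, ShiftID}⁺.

{InspectorID, Material, PlantID, ShiftID, Weight}

Start with {Material, PlantID, ShiftID}.
Material → Weight applies; add {Weight} → now {Material, PlantID, ShiftID, Weight}.
Material, ShiftID, Weight → InspectorID applies; add {InspectorID} → now {InspectorID, Material, PlantID, ShiftID, Weight}.
No further FD applies.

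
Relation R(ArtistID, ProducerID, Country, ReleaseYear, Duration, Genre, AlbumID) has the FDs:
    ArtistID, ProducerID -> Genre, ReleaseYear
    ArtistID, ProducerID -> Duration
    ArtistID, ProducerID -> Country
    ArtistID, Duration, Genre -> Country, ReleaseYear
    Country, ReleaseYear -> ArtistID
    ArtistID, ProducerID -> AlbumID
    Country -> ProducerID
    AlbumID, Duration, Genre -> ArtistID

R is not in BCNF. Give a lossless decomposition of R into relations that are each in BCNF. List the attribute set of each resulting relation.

Candidate keys of the original relation: {AlbumID, Duration, Genre}, {ArtistID, Country}, {ArtistID, Duration, Genre}, {ArtistID, ProducerID}, {Country, ReleaseYear}.
Within {AlbumID, ArtistID, Country, Duration, Genre, ProducerID, ReleaseYear}: {Country}⁺ ∩ {AlbumID, ArtistID, Country, Duration, Genre, ProducerID, ReleaseYear} = {Country, ProducerID}, not the whole set, so Country -> ProducerID violates BCNF; decompose into {Country, ProducerID} and {AlbumID, ArtistID, Country, Duration, Genre, ReleaseYear}.
{Country, ProducerID} has no BCNF violation.
{AlbumID, ArtistID, Country, Duration, Genre, ReleaseYear} has no BCNF violation.

{AlbumID, ArtistID, Country, Duration, Genre, ReleaseYear}; {Country, ProducerID}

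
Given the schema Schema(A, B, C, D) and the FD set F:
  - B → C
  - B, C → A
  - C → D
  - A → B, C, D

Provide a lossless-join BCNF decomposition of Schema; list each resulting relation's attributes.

Candidate keys of the original relation: {A}, {B}.
In {A, B, C, D}, {C} is not a superkey ({C}⁺ restricted to this set is {C, D}), so split on C → D into {C, D} and {A, B, C}.
{C, D} is in BCNF.
{A, B, C} is in BCNF.

{A, B, C}; {C, D}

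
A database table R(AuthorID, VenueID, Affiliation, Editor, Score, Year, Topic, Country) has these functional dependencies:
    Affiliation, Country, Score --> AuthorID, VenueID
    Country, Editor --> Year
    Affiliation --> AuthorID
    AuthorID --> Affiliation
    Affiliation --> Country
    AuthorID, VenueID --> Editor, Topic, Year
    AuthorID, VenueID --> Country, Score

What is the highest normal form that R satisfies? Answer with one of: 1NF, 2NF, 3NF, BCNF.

Candidate keys: {Affiliation, Score}, {Affiliation, VenueID}, {AuthorID, Score}, {AuthorID, VenueID}. Prime attributes: {Affiliation, AuthorID, Score, VenueID}.
Country, Editor --> Year: {Country, Editor}⁺ = {Country, Editor, Year}, which is not all of the attributes, so the left side is not a superkey — BCNF is violated.
Country, Editor --> Year determines the non-prime attribute {Year} from a non-superkey — 3NF is violated.
The proper key subset {Affiliation} of {Affiliation, Score} determines non-prime {Country}, so the relation is not even in 2NF.

1NF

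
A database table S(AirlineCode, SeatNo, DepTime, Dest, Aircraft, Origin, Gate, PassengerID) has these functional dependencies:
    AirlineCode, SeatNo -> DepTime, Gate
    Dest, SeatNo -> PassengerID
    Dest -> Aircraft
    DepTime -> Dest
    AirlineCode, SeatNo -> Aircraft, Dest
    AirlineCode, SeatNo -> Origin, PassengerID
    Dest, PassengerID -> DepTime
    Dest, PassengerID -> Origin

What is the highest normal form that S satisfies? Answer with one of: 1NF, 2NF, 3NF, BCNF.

Candidate key: {AirlineCode, SeatNo}. Prime attributes: {AirlineCode, SeatNo}.
Dest, SeatNo -> PassengerID: {Dest, SeatNo}⁺ = {Aircraft, DepTime, Dest, Origin, PassengerID, SeatNo}, which is not all of the attributes, so the left side is not a superkey — BCNF is violated.
Dest, SeatNo -> PassengerID determines the non-prime attribute {PassengerID} from a non-superkey — 3NF is violated.
Checking every proper subset of each key, none determines a non-prime attribute — 2NF is satisfied.

2NF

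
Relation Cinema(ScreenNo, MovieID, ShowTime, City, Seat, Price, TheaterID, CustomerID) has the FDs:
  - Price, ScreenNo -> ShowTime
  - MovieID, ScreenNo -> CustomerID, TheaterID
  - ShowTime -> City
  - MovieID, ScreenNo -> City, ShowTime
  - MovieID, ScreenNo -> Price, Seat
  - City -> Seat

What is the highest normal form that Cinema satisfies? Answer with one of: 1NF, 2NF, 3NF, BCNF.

Candidate key: {MovieID, ScreenNo}. Prime attributes: {MovieID, ScreenNo}.
For Price, ScreenNo -> ShowTime we have {Price, ScreenNo}⁺ = {City, Price, ScreenNo, Seat, ShowTime}; {Price, ScreenNo} is not a superkey, so BCNF fails.
Because {ShowTime} is non-prime and the left side of Price, ScreenNo -> ShowTime is not a superkey, the relation is not in 3NF.
No non-prime attribute depends on a proper subset of any candidate key, so 2NF holds.

2NF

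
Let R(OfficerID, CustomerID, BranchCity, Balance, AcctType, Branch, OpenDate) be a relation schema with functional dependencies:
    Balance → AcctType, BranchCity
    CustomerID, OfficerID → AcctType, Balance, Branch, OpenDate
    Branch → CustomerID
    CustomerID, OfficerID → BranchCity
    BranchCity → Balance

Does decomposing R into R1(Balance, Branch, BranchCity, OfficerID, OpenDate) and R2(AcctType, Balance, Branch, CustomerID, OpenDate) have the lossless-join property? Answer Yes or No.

Yes

R1 ∩ R2 = {Balance, Branch, OpenDate}; its closure under F is {AcctType, Balance, Branch, BranchCity, CustomerID, OpenDate}.
Since R2 ⊆ {AcctType, Balance, Branch, BranchCity, CustomerID, OpenDate}, the intersection is a superkey of R2; the decomposition is lossless.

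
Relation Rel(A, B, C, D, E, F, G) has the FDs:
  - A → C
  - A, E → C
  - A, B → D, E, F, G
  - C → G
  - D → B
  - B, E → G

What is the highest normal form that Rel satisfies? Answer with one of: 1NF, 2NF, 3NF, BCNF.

1NF

Candidate keys: {A, B}, {A, D}. Prime attributes: {A, B, D}.
For A → C we have {A}⁺ = {A, C, G}; {A} is not a superkey, so BCNF fails.
A → C has non-prime {C} on the right and a non-superkey on the left, so 3NF fails.
The proper key subset {A} of {A, B} determines non-prime {C, G}, so the relation is not even in 2NF.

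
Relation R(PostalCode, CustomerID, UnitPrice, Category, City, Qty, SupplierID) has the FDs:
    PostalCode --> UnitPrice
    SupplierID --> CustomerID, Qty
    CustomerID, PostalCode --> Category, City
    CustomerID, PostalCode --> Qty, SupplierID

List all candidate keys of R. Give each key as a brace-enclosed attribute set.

Attributes never on any right-hand side: {PostalCode} — every candidate key must contain it.
{CustomerID, PostalCode} is a candidate key since {CustomerID, PostalCode}⁺ = {Category, City, CustomerID, PostalCode, Qty, SupplierID, UnitPrice} covers every attribute.
{PostalCode, SupplierID} is a candidate key since {PostalCode, SupplierID}⁺ = {Category, City, CustomerID, PostalCode, Qty, SupplierID, UnitPrice} covers every attribute.
No proper subset of any of these is a key, and no other minimal superkey exists.

{CustomerID, PostalCode}, {PostalCode, SupplierID}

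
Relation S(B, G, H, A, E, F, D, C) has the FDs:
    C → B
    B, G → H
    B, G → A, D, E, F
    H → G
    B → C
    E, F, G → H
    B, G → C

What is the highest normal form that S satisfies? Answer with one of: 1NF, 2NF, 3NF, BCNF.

3NF

Candidate keys: {B, G}, {B, H}, {C, G}, {C, H}. Prime attributes: {B, C, G, H}.
For C → B we have {C}⁺ = {B, C}; {C} is not a superkey, so BCNF fails.
Since {B} ⊆ prime attributes and every other non-superkey FD also has a prime right side, the schema is in 3NF.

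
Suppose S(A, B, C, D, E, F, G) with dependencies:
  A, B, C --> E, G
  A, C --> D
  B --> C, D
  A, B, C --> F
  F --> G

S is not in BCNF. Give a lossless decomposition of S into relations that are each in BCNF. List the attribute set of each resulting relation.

Candidate key of the original relation: {A, B}.
In {A, B, C, D, E, F, G}, {A, C} is not a superkey ({A, C}⁺ restricted to this set is {A, C, D}), so split on A, C --> D into {A, C, D} and {A, B, C, E, F, G}.
{A, C, D} is in BCNF.
In {A, B, C, E, F, G}, {B} is not a superkey ({B}⁺ restricted to this set is {B, C}), so split on B --> C into {B, C} and {A, B, E, F, G}.
{B, C} is in BCNF.
In {A, B, E, F, G}, {F} is not a superkey ({F}⁺ restricted to this set is {F, G}), so split on F --> G into {F, G} and {A, B, E, F}.
{F, G} is in BCNF.
{A, B, E, F} is in BCNF.

{A, B, E, F}; {A, C, D}; {B, C}; {F, G}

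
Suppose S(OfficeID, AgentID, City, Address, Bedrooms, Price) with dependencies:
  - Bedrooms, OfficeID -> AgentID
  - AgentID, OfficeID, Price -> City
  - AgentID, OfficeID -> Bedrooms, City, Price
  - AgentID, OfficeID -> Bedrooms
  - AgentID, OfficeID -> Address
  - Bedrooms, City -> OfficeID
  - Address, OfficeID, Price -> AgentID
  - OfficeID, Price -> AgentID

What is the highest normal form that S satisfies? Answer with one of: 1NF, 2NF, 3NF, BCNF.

Candidate keys: {AgentID, OfficeID}, {Bedrooms, City}, {Bedrooms, OfficeID}, {OfficeID, Price}. Prime attributes: {AgentID, Bedrooms, City, OfficeID, Price}.
Every FD has a superkey on the left, so the relation is in BCNF.

BCNF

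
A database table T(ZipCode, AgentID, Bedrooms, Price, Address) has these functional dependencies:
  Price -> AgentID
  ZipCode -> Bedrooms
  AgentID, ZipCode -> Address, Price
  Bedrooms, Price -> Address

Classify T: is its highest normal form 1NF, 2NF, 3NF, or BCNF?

1NF

Candidate keys: {AgentID, ZipCode}, {Price, ZipCode}. Prime attributes: {AgentID, Price, ZipCode}.
Price -> AgentID: {Price}⁺ = {AgentID, Price}, which is not all of the attributes, so the left side is not a superkey — BCNF is violated.
ZipCode -> Bedrooms has non-prime {Bedrooms} on the right and a non-superkey on the left, so 3NF fails.
Since {ZipCode} ⊂ {AgentID, ZipCode} and {ZipCode}⁺ ⊇ {Bedrooms} with {Bedrooms} non-prime, there is a partial dependency; 2NF fails.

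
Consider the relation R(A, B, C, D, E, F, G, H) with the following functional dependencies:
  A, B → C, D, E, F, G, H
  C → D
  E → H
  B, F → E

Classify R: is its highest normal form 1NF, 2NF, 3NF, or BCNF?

2NF

Candidate key: {A, B}. Prime attributes: {A, B}.
C → D: {C}⁺ = {C, D}, which is not all of the attributes, so the left side is not a superkey — BCNF is violated.
Because {D} is non-prime and the left side of C → D is not a superkey, the relation is not in 3NF.
No non-prime attribute depends on a proper subset of any candidate key, so 2NF holds.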